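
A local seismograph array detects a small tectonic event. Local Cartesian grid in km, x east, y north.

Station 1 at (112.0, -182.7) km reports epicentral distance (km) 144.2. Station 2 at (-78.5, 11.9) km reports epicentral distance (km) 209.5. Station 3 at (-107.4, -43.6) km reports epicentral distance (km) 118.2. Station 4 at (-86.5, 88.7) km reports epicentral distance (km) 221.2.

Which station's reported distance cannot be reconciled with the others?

Solve using three stations at a time. Using Station 1, Station 3, Station 4 (subtract circle equations pairwise → linear system) gives (x, y) ≈ (-18.8, -121.9).
Distances from that point to each station vs reported:
  Station 1: calculated 144.2 vs reported 144.2 → residual 0.0 km
  Station 2: calculated 146.5 vs reported 209.5 → residual 63.0 km
  Station 3: calculated 118.2 vs reported 118.2 → residual 0.0 km
  Station 4: calculated 221.2 vs reported 221.2 → residual 0.0 km
Station 1, Station 3, Station 4 are mutually consistent (residuals ≈ 0); Station 2 is off by 63.0 km.

Station 2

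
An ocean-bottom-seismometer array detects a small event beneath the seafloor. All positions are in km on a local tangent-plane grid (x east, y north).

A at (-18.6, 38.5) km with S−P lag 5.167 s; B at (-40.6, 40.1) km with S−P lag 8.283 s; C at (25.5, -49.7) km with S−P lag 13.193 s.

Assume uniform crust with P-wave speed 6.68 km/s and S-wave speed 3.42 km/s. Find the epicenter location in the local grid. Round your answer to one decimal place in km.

Distance from S−P lag: d = Δt · v_P v_S / (v_P − v_S) = Δt · (6.68·3.42)/(6.68−3.42) ≈ 7.0079·Δt.
So d_A = 36.21, d_B = 58.05, d_C = 92.45 km.
Circle about each station: (x + 18.6)² + (y − 38.5)² = 36.21²; (x + 40.6)² + (y − 40.1)² = 58.05²; (x − 25.5)² + (y + 49.7)² = 92.45².
Subtracting pairs of circle equations eliminates x²+y² and gives linear equations (the radical axes):
-44.0 x + 3.2 y = -630.48
88.2 x − 176.4 y = -5943.71
Solving the 2×2 system: x ≈ 17.4, y ≈ 42.4 km.
Check against A (with the unrounded x, y): √((x + 18.6)²+(y − 38.5)²) = 36.22 ≈ 36.21 km. ✓

(17.4, 42.4)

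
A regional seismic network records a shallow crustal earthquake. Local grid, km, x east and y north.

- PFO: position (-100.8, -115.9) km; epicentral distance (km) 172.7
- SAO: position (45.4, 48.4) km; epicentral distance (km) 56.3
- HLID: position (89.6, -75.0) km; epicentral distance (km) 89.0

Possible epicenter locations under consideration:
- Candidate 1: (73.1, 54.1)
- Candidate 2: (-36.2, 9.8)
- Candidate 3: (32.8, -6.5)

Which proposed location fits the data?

For each candidate, compare |candidate − station| to the reported distance:
Candidate 1: residuals PFO 70.5, SAO 28.0, HLID 41.2 → max 70.5 km
Candidate 2: residuals PFO 31.4, SAO 34.0, HLID 62.7 → max 62.7 km
Candidate 3: residuals PFO 0.0, SAO 0.0, HLID 0.0 → max 0.0 km
Only Candidate 3 has all residuals ≈ 0.

Candidate 3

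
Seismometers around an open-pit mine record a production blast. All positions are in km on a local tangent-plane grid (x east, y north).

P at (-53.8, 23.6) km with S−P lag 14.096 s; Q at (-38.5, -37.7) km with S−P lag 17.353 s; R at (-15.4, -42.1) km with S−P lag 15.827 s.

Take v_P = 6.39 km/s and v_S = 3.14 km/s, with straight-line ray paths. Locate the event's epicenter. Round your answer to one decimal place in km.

Distance from S−P lag: d = Δt · v_P v_S / (v_P − v_S) = Δt · (6.39·3.14)/(6.39−3.14) ≈ 6.1737·Δt.
So d_P = 87.02, d_Q = 107.13, d_R = 97.71 km.
Circle about each station: (x + 53.8)² + (y − 23.6)² = 87.02²; (x + 38.5)² + (y + 37.7)² = 107.13²; (x + 15.4)² + (y + 42.1)² = 97.71².
Subtracting the P equation from the Q and R equations removes the quadratic terms:
30.6 x − 122.6 y = -4452.22
76.8 x − 131.4 y = -3416.59
Solving the 2×2 system: x ≈ 30.8, y ≈ 44.0 km.
Check against P (with the unrounded x, y): √((x + 53.8)²+(y − 23.6)²) = 87.02 ≈ 87.02 km. ✓

(30.8, 44.0)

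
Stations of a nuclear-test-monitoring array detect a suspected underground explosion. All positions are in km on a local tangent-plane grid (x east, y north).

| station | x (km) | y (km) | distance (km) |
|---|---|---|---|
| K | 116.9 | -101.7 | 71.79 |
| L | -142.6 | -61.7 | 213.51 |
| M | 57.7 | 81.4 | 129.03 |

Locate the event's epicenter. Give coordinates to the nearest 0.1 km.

Circle about each station: (x − 116.9)² + (y + 101.7)² = 71.79²; (x + 142.6)² + (y + 61.7)² = 213.51²; (x − 57.7)² + (y − 81.4)² = 129.03².
Subtracting pairs of circle equations eliminates x²+y² and gives linear equations (the radical axes):
-519.0 x + 80.0 y = -40299.57
-118.4 x + 366.2 y = -25548.19
Solving the 2×2 system: x ≈ 70.4, y ≈ -47.0 km.
Check against K (with the unrounded x, y): √((x − 116.9)²+(y + 101.7)²) = 71.79 ≈ 71.79 km. ✓

70.4 km east, -47.0 km north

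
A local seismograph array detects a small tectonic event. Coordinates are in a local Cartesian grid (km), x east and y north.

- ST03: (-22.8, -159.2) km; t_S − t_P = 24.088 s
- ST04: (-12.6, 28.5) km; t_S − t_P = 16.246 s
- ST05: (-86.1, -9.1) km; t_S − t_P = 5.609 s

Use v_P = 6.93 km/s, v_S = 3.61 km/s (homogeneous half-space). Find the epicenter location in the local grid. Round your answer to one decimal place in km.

Distance from S−P lag: d = Δt · v_P v_S / (v_P − v_S) = Δt · (6.93·3.61)/(6.93−3.61) ≈ 7.5353·Δt.
So d_ST03 = 181.51, d_ST04 = 122.42, d_ST05 = 42.27 km.
Circle about each station: (x + 22.8)² + (y + 159.2)² = 181.51²; (x + 12.6)² + (y − 28.5)² = 122.42²; (x + 86.1)² + (y + 9.1)² = 42.27².
Subtracting the ST03 equation from the ST04 and ST05 equations removes the quadratic terms:
20.4 x + 375.4 y = -6934.25
-126.6 x + 300.2 y = 12790.67
Solving the 2×2 system: x ≈ -128.3, y ≈ -11.5 km.
Check against ST03 (with the unrounded x, y): √((x + 22.8)²+(y + 159.2)²) = 181.51 ≈ 181.51 km. ✓

(-128.3, -11.5)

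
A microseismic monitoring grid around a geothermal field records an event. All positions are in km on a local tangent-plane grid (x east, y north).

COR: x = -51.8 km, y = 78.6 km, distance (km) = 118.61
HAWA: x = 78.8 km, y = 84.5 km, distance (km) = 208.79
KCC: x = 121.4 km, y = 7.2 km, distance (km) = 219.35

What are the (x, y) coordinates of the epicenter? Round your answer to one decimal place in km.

x ≈ -94.4 km, y ≈ -32.1 km

Circle about each station: (x + 51.8)² + (y − 78.6)² = 118.61²; (x − 78.8)² + (y − 84.5)² = 208.79²; (x − 121.4)² + (y − 7.2)² = 219.35².
Subtracting the COR equation from the HAWA and KCC equations removes the quadratic terms:
261.2 x + 11.8 y = -25036.44
346.4 x − 142.8 y = -28117.49
Solving the 2×2 system: x ≈ -94.4, y ≈ -32.1 km.
Check against COR (with the unrounded x, y): √((x + 51.8)²+(y − 78.6)²) = 118.61 ≈ 118.61 km. ✓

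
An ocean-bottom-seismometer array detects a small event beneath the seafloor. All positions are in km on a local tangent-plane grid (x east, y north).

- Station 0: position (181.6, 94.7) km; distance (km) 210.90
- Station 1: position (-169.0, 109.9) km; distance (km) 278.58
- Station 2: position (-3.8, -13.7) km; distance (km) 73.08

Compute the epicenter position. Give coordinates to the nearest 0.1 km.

Circle about each station: (x − 181.6)² + (y − 94.7)² = 210.90²; (x + 169.0)² + (y − 109.9)² = 278.58²; (x + 3.8)² + (y + 13.7)² = 73.08².
Subtracting pairs of circle equations eliminates x²+y² and gives linear equations (the radical axes):
-701.2 x + 30.4 y = -34435.65
-370.8 x − 216.8 y = -2606.40
Solving the 2×2 system: x ≈ 46.2, y ≈ -67.0 km.
Check against Station 0 (with the unrounded x, y): √((x − 181.6)²+(y − 94.7)²) = 210.90 ≈ 210.90 km. ✓

46.2 km east, -67.0 km north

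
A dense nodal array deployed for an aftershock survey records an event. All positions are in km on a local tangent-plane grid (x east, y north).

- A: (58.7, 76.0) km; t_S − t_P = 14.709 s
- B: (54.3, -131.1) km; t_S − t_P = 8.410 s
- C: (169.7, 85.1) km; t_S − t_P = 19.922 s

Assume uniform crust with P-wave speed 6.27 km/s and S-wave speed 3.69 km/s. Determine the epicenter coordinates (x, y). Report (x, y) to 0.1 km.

x ≈ 60.0 km, y ≈ -55.9 km

Distance from S−P lag: d = Δt · v_P v_S / (v_P − v_S) = Δt · (6.27·3.69)/(6.27−3.69) ≈ 8.9676·Δt.
So d_A = 131.90, d_B = 75.42, d_C = 178.65 km.
Circle about each station: (x − 58.7)² + (y − 76.0)² = 131.90²; (x − 54.3)² + (y + 131.1)² = 75.42²; (x − 169.7)² + (y − 85.1)² = 178.65².
Subtracting pairs of circle equations eliminates x²+y² and gives linear equations (the radical axes):
-8.8 x − 414.2 y = 22623.44
222.0 x + 18.2 y = 12300.20
Solving the 2×2 system: x ≈ 60.0, y ≈ -55.9 km.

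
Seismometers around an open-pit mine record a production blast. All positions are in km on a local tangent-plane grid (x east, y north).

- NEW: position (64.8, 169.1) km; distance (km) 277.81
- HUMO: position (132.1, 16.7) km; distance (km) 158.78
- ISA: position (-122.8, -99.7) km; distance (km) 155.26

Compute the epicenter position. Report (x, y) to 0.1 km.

x ≈ 32.3 km, y ≈ -106.8 km

Circle about each station: (x − 64.8)² + (y − 169.1)² = 277.81²; (x − 132.1)² + (y − 16.7)² = 158.78²; (x + 122.8)² + (y + 99.7)² = 155.26².
Subtracting the NEW equation from the HUMO and ISA equations removes the quadratic terms:
134.6 x − 304.8 y = 36902.76
-375.2 x − 537.6 y = 45298.81
Solving the 2×2 system: x ≈ 32.3, y ≈ -106.8 km.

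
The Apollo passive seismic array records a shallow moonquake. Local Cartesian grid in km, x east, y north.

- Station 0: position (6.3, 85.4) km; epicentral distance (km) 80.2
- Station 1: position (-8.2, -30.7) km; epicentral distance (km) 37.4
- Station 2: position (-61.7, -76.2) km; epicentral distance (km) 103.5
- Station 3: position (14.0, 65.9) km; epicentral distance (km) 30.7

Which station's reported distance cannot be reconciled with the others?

Solve using three stations at a time. Using Station 0, Station 1, Station 2 (subtract circle equations pairwise → linear system) gives (x, y) ≈ (2.1, 5.3).
Distances from that point to each station vs reported:
  Station 0: calculated 80.2 vs reported 80.2 → residual 0.0 km
  Station 1: calculated 37.4 vs reported 37.4 → residual 0.0 km
  Station 2: calculated 103.5 vs reported 103.5 → residual 0.0 km
  Station 3: calculated 61.8 vs reported 30.7 → residual 31.1 km
Station 0, Station 1, Station 2 are mutually consistent (residuals ≈ 0); Station 3 is off by 31.1 km.

Station 3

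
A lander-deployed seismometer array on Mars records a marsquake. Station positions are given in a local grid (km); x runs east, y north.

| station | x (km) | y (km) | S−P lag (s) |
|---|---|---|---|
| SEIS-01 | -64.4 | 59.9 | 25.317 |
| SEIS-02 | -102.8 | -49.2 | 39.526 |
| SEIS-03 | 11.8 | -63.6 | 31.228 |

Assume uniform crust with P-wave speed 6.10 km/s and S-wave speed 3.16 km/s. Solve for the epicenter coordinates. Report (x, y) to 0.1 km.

87.6 km east, 126.6 km north

Distance from S−P lag: d = Δt · v_P v_S / (v_P − v_S) = Δt · (6.10·3.16)/(6.10−3.16) ≈ 6.5565·Δt.
So d_SEIS-01 = 165.99, d_SEIS-02 = 259.15, d_SEIS-03 = 204.75 km.
Circle about each station: (x + 64.4)² + (y − 59.9)² = 165.99²; (x + 102.8)² + (y + 49.2)² = 259.15²; (x − 11.8)² + (y + 63.6)² = 204.75².
Subtracting pairs of circle equations eliminates x²+y² and gives linear equations (the radical axes):
-76.8 x − 218.2 y = -34352.93
152.4 x − 247.0 y = -17921.05
Solving the 2×2 system: x ≈ 87.6, y ≈ 126.6 km.
Check against SEIS-01 (with the unrounded x, y): √((x + 64.4)²+(y − 59.9)²) = 165.99 ≈ 165.99 km. ✓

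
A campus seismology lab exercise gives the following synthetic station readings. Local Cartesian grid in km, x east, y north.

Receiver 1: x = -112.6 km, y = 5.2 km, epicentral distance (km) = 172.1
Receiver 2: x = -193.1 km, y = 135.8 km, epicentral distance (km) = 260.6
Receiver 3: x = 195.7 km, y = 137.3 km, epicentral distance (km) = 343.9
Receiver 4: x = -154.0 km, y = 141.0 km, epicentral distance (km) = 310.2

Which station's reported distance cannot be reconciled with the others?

Receiver 2

Solve using three stations at a time. Using Receiver 1, Receiver 3, Receiver 4 (subtract circle equations pairwise → linear system) gives (x, y) ≈ (-13.6, -135.6).
Distances from that point to each station vs reported:
  Receiver 1: calculated 172.2 vs reported 172.1 → residual 0.1 km
  Receiver 2: calculated 325.4 vs reported 260.6 → residual 64.8 km
  Receiver 3: calculated 343.9 vs reported 343.9 → residual 0.0 km
  Receiver 4: calculated 310.2 vs reported 310.2 → residual 0.0 km
Receiver 1, Receiver 3, Receiver 4 are mutually consistent (residuals ≈ 0); Receiver 2 is off by 64.8 km.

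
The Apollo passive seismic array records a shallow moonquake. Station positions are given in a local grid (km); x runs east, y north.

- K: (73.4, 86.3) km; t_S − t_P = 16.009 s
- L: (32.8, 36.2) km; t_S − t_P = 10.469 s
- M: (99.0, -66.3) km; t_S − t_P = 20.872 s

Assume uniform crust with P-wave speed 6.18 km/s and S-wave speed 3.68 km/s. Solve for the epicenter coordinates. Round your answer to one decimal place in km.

Distance from S−P lag: d = Δt · v_P v_S / (v_P − v_S) = Δt · (6.18·3.68)/(6.18−3.68) ≈ 9.0970·Δt.
So d_K = 145.63, d_L = 95.24, d_M = 189.87 km.
Circle about each station: (x − 73.4)² + (y − 86.3)² = 145.63²; (x − 32.8)² + (y − 36.2)² = 95.24²; (x − 99.0)² + (y + 66.3)² = 189.87².
Subtracting the K equation from the L and M equations removes the quadratic terms:
-81.2 x − 100.2 y = 1688.47
51.2 x − 305.2 y = -13481.08
Solving the 2×2 system: x ≈ -62.4, y ≈ 33.7 km.

(-62.4, 33.7)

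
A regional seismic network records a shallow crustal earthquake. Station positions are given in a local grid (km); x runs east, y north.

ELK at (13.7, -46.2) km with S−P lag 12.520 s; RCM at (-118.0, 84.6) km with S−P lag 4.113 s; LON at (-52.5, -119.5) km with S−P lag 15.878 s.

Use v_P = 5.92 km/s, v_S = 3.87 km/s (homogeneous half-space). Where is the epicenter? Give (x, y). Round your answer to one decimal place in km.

(-82.5, 55.4)

Distance from S−P lag: d = Δt · v_P v_S / (v_P − v_S) = Δt · (5.92·3.87)/(5.92−3.87) ≈ 11.1758·Δt.
So d_ELK = 139.92, d_RCM = 45.97, d_LON = 177.45 km.
Circle about each station: (x − 13.7)² + (y + 46.2)² = 139.92²; (x + 118.0)² + (y − 84.6)² = 45.97²; (x + 52.5)² + (y + 119.5)² = 177.45².
Subtracting the ELK equation from the RCM and LON equations removes the quadratic terms:
-263.4 x + 261.6 y = 36223.40
-132.4 x − 146.6 y = 2803.47
Solving the 2×2 system: x ≈ -82.5, y ≈ 55.4 km.
Check against ELK (with the unrounded x, y): √((x − 13.7)²+(y + 46.2)²) = 139.92 ≈ 139.92 km. ✓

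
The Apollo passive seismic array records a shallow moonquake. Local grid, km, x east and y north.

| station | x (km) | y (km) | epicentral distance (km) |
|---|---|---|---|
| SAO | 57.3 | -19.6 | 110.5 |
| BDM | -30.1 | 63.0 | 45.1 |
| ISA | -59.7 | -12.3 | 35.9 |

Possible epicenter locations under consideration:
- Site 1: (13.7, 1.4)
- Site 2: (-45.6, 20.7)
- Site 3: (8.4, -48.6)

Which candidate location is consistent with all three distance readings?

Site 2

For each candidate, compare |candidate − station| to the reported distance:
Site 1: residuals SAO 62.1, BDM 30.5, ISA 38.8 → max 62.1 km
Site 2: residuals SAO 0.0, BDM 0.0, ISA 0.0 → max 0.0 km
Site 3: residuals SAO 53.6, BDM 73.0, ISA 41.3 → max 73.0 km
Only Site 2 has all residuals ≈ 0.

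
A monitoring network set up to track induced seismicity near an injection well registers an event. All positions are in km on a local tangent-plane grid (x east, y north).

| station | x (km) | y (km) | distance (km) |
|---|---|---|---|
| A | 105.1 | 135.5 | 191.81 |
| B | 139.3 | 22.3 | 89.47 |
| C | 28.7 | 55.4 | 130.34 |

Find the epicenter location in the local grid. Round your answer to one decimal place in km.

Circle about each station: (x − 105.1)² + (y − 135.5)² = 191.81²; (x − 139.3)² + (y − 22.3)² = 89.47²; (x − 28.7)² + (y − 55.4)² = 130.34².
Subtracting pairs of circle equations eliminates x²+y² and gives linear equations (the radical axes):
68.4 x − 226.4 y = 19281.72
-152.8 x − 160.2 y = -5710.85
Solving the 2×2 system: x ≈ 96.2, y ≈ -56.1 km.

x ≈ 96.2 km, y ≈ -56.1 km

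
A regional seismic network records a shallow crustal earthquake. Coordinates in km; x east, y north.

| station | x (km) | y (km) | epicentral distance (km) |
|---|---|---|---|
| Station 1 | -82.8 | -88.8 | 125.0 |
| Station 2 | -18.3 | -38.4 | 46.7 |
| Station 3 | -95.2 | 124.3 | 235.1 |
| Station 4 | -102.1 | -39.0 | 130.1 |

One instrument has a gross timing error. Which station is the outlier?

Solve using three stations at a time. Using Station 1, Station 2, Station 4 (subtract circle equations pairwise → linear system) gives (x, y) ≈ (27.7, -30.4).
Distances from that point to each station vs reported:
  Station 1: calculated 125.0 vs reported 125.0 → residual 0.0 km
  Station 2: calculated 46.7 vs reported 46.7 → residual 0.0 km
  Station 3: calculated 197.6 vs reported 235.1 → residual 37.5 km
  Station 4: calculated 130.1 vs reported 130.1 → residual 0.0 km
Station 1, Station 2, Station 4 are mutually consistent (residuals ≈ 0); Station 3 is off by 37.5 km.

Station 3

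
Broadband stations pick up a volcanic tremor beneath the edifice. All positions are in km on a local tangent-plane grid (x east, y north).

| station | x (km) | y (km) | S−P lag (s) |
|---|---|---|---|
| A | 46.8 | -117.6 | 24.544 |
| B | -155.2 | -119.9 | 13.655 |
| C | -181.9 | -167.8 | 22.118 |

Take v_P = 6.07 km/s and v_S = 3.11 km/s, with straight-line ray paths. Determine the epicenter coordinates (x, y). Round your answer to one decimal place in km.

x ≈ -96.8 km, y ≈ -55.3 km

Distance from S−P lag: d = Δt · v_P v_S / (v_P − v_S) = Δt · (6.07·3.11)/(6.07−3.11) ≈ 6.3776·Δt.
So d_A = 156.53, d_B = 87.09, d_C = 141.06 km.
Circle about each station: (x − 46.8)² + (y + 117.6)² = 156.53²; (x + 155.2)² + (y + 119.9)² = 87.09²; (x + 181.9)² + (y + 167.8)² = 141.06².
Subtracting the A equation from the B and C equations removes the quadratic terms:
-404.0 x − 4.6 y = 39360.02
-457.4 x − 100.4 y = 49828.17
Solving the 2×2 system: x ≈ -96.8, y ≈ -55.3 km.
Check against A (with the unrounded x, y): √((x − 46.8)²+(y + 117.6)²) = 156.52 ≈ 156.53 km. ✓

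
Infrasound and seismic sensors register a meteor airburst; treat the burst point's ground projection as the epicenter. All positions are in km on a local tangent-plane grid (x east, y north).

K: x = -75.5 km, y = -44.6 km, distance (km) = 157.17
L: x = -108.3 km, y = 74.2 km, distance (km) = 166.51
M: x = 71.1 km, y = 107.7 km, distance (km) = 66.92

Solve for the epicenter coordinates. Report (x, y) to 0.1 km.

(55.2, 42.7)

Circle about each station: (x + 75.5)² + (y + 44.6)² = 157.17²; (x + 108.3)² + (y − 74.2)² = 166.51²; (x − 71.1)² + (y − 107.7)² = 66.92².
Subtracting the K equation from the L and M equations removes the quadratic terms:
-65.6 x + 237.6 y = 6521.95
293.2 x + 304.6 y = 29189.21
Solving the 2×2 system: x ≈ 55.2, y ≈ 42.7 km.
Check against K (with the unrounded x, y): √((x + 75.5)²+(y + 44.6)²) = 157.17 ≈ 157.17 km. ✓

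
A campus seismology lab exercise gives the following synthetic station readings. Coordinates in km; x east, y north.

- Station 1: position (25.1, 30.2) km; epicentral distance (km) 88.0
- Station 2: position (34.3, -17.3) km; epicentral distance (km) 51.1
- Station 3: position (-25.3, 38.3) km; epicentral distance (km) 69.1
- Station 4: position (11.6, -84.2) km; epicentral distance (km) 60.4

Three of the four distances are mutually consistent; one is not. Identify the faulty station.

Solve using three stations at a time. Using Station 2, Station 3, Station 4 (subtract circle equations pairwise → linear system) gives (x, y) ≈ (-15.2, -30.1).
Distances from that point to each station vs reported:
  Station 1: calculated 72.5 vs reported 88.0 → residual 15.5 km
  Station 2: calculated 51.1 vs reported 51.1 → residual 0.0 km
  Station 3: calculated 69.1 vs reported 69.1 → residual 0.0 km
  Station 4: calculated 60.4 vs reported 60.4 → residual 0.0 km
Station 2, Station 3, Station 4 are mutually consistent (residuals ≈ 0); Station 1 is off by 15.5 km.

Station 1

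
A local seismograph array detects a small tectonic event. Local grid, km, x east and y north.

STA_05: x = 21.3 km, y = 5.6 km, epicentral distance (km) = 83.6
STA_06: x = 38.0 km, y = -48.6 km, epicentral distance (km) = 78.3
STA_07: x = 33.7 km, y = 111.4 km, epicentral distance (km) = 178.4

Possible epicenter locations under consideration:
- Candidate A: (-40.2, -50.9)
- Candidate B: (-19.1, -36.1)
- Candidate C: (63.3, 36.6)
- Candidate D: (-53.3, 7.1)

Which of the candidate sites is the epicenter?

Candidate A

For each candidate, compare |candidate − station| to the reported distance:
Candidate A: residuals STA_05 0.1, STA_06 0.1, STA_07 0.1 → max 0.1 km
Candidate B: residuals STA_05 25.5, STA_06 19.8, STA_07 21.7 → max 25.5 km
Candidate C: residuals STA_05 31.4, STA_06 10.6, STA_07 98.0 → max 98.0 km
Candidate D: residuals STA_05 9.0, STA_06 28.6, STA_07 42.6 → max 42.6 km
Only Candidate A has all residuals ≈ 0.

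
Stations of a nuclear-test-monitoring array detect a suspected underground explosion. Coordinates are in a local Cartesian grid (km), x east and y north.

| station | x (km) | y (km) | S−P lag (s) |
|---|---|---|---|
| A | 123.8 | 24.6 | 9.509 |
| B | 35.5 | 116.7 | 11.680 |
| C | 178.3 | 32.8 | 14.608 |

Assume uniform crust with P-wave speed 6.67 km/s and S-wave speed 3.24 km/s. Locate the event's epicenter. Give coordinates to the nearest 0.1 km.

x ≈ 98.7 km, y ≈ 79.0 km

Distance from S−P lag: d = Δt · v_P v_S / (v_P − v_S) = Δt · (6.67·3.24)/(6.67−3.24) ≈ 6.3005·Δt.
So d_A = 59.91, d_B = 73.59, d_C = 92.04 km.
Circle about each station: (x − 123.8)² + (y − 24.6)² = 59.91²; (x − 35.5)² + (y − 116.7)² = 73.59²; (x − 178.3)² + (y − 32.8)² = 92.04².
Subtracting the A equation from the B and C equations removes the quadratic terms:
-176.6 x + 184.2 y = -2878.74
109.0 x + 16.4 y = 12052.98
Solving the 2×2 system: x ≈ 98.7, y ≈ 79.0 km.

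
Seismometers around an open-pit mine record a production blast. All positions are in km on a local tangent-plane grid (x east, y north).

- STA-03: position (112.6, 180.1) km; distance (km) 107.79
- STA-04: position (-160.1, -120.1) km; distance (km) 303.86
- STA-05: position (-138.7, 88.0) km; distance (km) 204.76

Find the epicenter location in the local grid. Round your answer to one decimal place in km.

x ≈ 66.0 km, y ≈ 82.9 km

Circle about each station: (x − 112.6)² + (y − 180.1)² = 107.79²; (x + 160.1)² + (y + 120.1)² = 303.86²; (x + 138.7)² + (y − 88.0)² = 204.76².
Subtracting the STA-03 equation from the STA-04 and STA-05 equations removes the quadratic terms:
-545.4 x − 600.4 y = -85770.97
-502.6 x − 184.2 y = -48441.05
Solving the 2×2 system: x ≈ 66.0, y ≈ 82.9 km.
Check against STA-03 (with the unrounded x, y): √((x − 112.6)²+(y − 180.1)²) = 107.79 ≈ 107.79 km. ✓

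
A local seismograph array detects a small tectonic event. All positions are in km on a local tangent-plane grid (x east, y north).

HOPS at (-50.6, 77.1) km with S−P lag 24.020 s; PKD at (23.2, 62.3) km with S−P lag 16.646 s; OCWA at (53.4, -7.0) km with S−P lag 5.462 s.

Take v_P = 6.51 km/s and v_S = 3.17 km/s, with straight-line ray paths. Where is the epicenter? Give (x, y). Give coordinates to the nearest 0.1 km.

42.1 km east, -38.8 km north

Distance from S−P lag: d = Δt · v_P v_S / (v_P − v_S) = Δt · (6.51·3.17)/(6.51−3.17) ≈ 6.1787·Δt.
So d_HOPS = 148.41, d_PKD = 102.85, d_OCWA = 33.75 km.
Circle about each station: (x + 50.6)² + (y − 77.1)² = 148.41²; (x − 23.2)² + (y − 62.3)² = 102.85²; (x − 53.4)² + (y + 7.0)² = 33.75².
Subtracting pairs of circle equations eliminates x²+y² and gives linear equations (the radical axes):
147.6 x − 29.6 y = 7362.17
208.0 x − 168.2 y = 15282.26
Solving the 2×2 system: x ≈ 42.1, y ≈ -38.8 km.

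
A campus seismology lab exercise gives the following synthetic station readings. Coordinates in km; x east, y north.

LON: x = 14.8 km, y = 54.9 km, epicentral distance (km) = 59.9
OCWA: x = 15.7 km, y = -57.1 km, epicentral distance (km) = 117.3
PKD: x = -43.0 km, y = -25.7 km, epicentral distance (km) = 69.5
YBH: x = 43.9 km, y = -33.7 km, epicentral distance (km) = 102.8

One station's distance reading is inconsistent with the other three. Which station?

Solve using three stations at a time. Using LON, OCWA, PKD (subtract circle equations pairwise → linear system) gives (x, y) ≈ (-44.1, 43.8).
Distances from that point to each station vs reported:
  LON: calculated 59.9 vs reported 59.9 → residual 0.0 km
  OCWA: calculated 117.3 vs reported 117.3 → residual 0.0 km
  PKD: calculated 69.5 vs reported 69.5 → residual 0.0 km
  YBH: calculated 117.3 vs reported 102.8 → residual 14.5 km
LON, OCWA, PKD are mutually consistent (residuals ≈ 0); YBH is off by 14.5 km.

YBH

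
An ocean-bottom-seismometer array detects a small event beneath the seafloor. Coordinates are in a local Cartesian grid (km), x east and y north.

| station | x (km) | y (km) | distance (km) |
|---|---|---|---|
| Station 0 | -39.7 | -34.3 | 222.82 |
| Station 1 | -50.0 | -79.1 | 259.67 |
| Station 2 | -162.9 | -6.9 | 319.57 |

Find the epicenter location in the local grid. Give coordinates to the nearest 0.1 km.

Circle about each station: (x + 39.7)² + (y + 34.3)² = 222.82²; (x + 50.0)² + (y + 79.1)² = 259.67²; (x + 162.9)² + (y + 6.9)² = 319.57².
Subtracting the Station 0 equation from the Station 1 and Station 2 equations removes the quadratic terms:
-20.6 x − 89.6 y = -11775.53
-246.4 x + 54.8 y = -28644.79
Solving the 2×2 system: x ≈ 138.4, y ≈ 99.6 km.

x ≈ 138.4 km, y ≈ 99.6 km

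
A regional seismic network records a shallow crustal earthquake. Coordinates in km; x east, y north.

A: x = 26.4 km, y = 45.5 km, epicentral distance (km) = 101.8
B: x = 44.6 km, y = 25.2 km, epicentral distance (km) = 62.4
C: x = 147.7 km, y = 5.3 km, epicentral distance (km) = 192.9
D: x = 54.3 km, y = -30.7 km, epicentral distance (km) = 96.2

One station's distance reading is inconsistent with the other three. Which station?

Solve using three stations at a time. Using A, C, D (subtract circle equations pairwise → linear system) gives (x, y) ≈ (-42.0, -30.0).
Distances from that point to each station vs reported:
  A: calculated 101.9 vs reported 101.8 → residual 0.1 km
  B: calculated 102.7 vs reported 62.4 → residual 40.3 km
  C: calculated 192.9 vs reported 192.9 → residual 0.0 km
  D: calculated 96.3 vs reported 96.2 → residual 0.1 km
A, C, D are mutually consistent (residuals ≈ 0); B is off by 40.3 km.

B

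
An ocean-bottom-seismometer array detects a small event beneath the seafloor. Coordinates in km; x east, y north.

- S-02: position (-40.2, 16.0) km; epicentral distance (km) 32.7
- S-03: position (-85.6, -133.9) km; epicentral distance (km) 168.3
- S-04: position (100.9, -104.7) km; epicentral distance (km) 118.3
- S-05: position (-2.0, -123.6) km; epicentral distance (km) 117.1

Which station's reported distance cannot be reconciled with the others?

S-02

Solve using three stations at a time. Using S-03, S-04, S-05 (subtract circle equations pairwise → linear system) gives (x, y) ≈ (29.0, -10.3).
Distances from that point to each station vs reported:
  S-02: calculated 74.0 vs reported 32.7 → residual 41.3 km
  S-03: calculated 168.6 vs reported 168.3 → residual 0.3 km
  S-04: calculated 118.7 vs reported 118.3 → residual 0.4 km
  S-05: calculated 117.5 vs reported 117.1 → residual 0.4 km
S-03, S-04, S-05 are mutually consistent (residuals ≈ 0); S-02 is off by 41.3 km.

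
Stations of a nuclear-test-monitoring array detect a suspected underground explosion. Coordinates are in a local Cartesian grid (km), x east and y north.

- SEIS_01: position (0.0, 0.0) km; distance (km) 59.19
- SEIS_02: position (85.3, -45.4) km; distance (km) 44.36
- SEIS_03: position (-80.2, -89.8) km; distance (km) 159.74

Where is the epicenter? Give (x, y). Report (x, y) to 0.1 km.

Circle about each station: x² + y² = 59.19²; (x − 85.3)² + (y + 45.4)² = 44.36²; (x + 80.2)² + (y + 89.8)² = 159.74².
Subtracting the SEIS_01 equation from the SEIS_02 and SEIS_03 equations removes the quadratic terms:
170.6 x − 90.8 y = 10872.90
-160.4 x − 179.6 y = -7517.33
Solving the 2×2 system: x ≈ 58.3, y ≈ -10.2 km.

x ≈ 58.3 km, y ≈ -10.2 km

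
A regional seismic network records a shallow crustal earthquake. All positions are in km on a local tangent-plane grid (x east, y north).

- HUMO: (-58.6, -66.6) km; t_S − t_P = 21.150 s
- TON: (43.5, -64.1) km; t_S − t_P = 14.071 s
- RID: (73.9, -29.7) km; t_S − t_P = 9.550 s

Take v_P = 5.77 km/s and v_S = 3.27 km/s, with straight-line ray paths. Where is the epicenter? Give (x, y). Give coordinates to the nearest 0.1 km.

Distance from S−P lag: d = Δt · v_P v_S / (v_P − v_S) = Δt · (5.77·3.27)/(5.77−3.27) ≈ 7.5472·Δt.
So d_HUMO = 159.62, d_TON = 106.20, d_RID = 72.08 km.
Circle about each station: (x + 58.6)² + (y + 66.6)² = 159.62²; (x − 43.5)² + (y + 64.1)² = 106.20²; (x − 73.9)² + (y + 29.7)² = 72.08².
Subtracting pairs of circle equations eliminates x²+y² and gives linear equations (the radical axes):
204.2 x + 5.0 y = 12331.64
265.0 x + 73.8 y = 18756.80
Solving the 2×2 system: x ≈ 59.4, y ≈ 40.9 km.

59.4 km east, 40.9 km north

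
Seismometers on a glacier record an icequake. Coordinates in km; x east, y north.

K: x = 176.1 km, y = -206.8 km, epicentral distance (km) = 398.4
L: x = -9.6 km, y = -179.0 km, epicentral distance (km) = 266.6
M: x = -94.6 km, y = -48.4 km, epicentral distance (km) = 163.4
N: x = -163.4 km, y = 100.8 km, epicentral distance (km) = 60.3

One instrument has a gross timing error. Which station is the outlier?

Solve using three stations at a time. Using K, L, N (subtract circle equations pairwise → linear system) gives (x, y) ≈ (-113.9, 66.3).
Distances from that point to each station vs reported:
  K: calculated 398.4 vs reported 398.4 → residual 0.0 km
  L: calculated 266.6 vs reported 266.6 → residual 0.0 km
  M: calculated 116.4 vs reported 163.4 → residual 47.0 km
  N: calculated 60.3 vs reported 60.3 → residual 0.0 km
K, L, N are mutually consistent (residuals ≈ 0); M is off by 47.0 km.

M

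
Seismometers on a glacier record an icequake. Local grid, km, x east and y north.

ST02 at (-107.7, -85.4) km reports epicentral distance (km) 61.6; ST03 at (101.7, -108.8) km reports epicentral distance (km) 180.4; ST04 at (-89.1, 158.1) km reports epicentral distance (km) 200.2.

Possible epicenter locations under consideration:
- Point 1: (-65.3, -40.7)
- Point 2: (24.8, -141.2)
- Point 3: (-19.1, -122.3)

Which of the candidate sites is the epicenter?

Point 1

For each candidate, compare |candidate − station| to the reported distance:
Point 1: residuals ST02 0.0, ST03 0.0, ST04 0.0 → max 0.0 km
Point 2: residuals ST02 82.2, ST03 97.0, ST04 120.0 → max 120.0 km
Point 3: residuals ST02 34.4, ST03 58.8, ST04 88.8 → max 88.8 km
Only Point 1 has all residuals ≈ 0.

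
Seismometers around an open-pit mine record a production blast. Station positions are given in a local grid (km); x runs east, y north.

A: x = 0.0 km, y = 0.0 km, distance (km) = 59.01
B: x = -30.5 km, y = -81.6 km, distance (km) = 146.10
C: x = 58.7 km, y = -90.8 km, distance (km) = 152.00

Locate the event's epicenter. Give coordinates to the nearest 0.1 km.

18.9 km east, 55.9 km north

Circle about each station: x² + y² = 59.01²; (x + 30.5)² + (y + 81.6)² = 146.10²; (x − 58.7)² + (y + 90.8)² = 152.00².
Subtracting the A equation from the B and C equations removes the quadratic terms:
-61.0 x − 163.2 y = -10274.22
117.4 x − 181.6 y = -7931.49
Solving the 2×2 system: x ≈ 18.9, y ≈ 55.9 km.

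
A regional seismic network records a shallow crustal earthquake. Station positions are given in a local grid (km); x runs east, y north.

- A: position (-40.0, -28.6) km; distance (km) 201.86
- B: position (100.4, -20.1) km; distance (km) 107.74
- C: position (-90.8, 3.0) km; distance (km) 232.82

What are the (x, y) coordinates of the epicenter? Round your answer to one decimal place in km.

Circle about each station: (x + 40.0)² + (y + 28.6)² = 201.86²; (x − 100.4)² + (y + 20.1)² = 107.74²; (x + 90.8)² + (y − 3.0)² = 232.82².
Subtracting the A equation from the B and C equations removes the quadratic terms:
280.8 x + 17.0 y = 37205.76
-101.6 x + 63.2 y = -7622.01
Solving the 2×2 system: x ≈ 127.4, y ≈ 84.2 km.

x ≈ 127.4 km, y ≈ 84.2 km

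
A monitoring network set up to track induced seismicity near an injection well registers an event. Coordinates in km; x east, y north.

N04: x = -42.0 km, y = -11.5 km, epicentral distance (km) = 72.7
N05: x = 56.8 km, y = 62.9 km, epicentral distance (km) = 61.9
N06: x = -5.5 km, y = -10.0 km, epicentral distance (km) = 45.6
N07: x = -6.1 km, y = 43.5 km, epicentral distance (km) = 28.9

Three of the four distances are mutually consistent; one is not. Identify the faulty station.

N05

Solve using three stations at a time. Using N04, N06, N07 (subtract circle equations pairwise → linear system) gives (x, y) ≈ (18.5, 28.7).
Distances from that point to each station vs reported:
  N04: calculated 72.7 vs reported 72.7 → residual 0.0 km
  N05: calculated 51.3 vs reported 61.9 → residual 10.6 km
  N06: calculated 45.5 vs reported 45.6 → residual 0.1 km
  N07: calculated 28.8 vs reported 28.9 → residual 0.1 km
N04, N06, N07 are mutually consistent (residuals ≈ 0); N05 is off by 10.6 km.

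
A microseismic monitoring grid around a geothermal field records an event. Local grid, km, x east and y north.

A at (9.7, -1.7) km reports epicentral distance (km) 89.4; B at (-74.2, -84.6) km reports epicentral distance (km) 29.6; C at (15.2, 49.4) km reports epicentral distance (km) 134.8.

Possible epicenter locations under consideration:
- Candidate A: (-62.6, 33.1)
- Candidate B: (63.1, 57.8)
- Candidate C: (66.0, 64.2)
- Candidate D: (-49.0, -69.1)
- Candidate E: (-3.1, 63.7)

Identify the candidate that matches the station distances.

Candidate D

For each candidate, compare |candidate − station| to the reported distance:
Candidate A: residuals A 9.2, B 88.7, C 55.3 → max 88.7 km
Candidate B: residuals A 9.5, B 168.2, C 86.2 → max 168.2 km
Candidate C: residuals A 2.7, B 174.8, C 81.9 → max 174.8 km
Candidate D: residuals A 0.0, B 0.0, C 0.0 → max 0.0 km
Candidate E: residuals A 22.8, B 134.9, C 111.6 → max 134.9 km
Only Candidate D has all residuals ≈ 0.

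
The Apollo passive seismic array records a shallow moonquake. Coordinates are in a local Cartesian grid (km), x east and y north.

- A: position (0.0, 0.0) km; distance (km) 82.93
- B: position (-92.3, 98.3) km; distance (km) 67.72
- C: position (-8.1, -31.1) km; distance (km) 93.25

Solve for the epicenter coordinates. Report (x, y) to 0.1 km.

Circle about each station: x² + y² = 82.93²; (x + 92.3)² + (y − 98.3)² = 67.72²; (x + 8.1)² + (y + 31.1)² = 93.25².
Subtracting the A equation from the B and C equations removes the quadratic terms:
-184.6 x + 196.6 y = 20473.57
-16.2 x − 62.2 y = -785.36
Solving the 2×2 system: x ≈ -76.3, y ≈ 32.5 km.

-76.3 km east, 32.5 km north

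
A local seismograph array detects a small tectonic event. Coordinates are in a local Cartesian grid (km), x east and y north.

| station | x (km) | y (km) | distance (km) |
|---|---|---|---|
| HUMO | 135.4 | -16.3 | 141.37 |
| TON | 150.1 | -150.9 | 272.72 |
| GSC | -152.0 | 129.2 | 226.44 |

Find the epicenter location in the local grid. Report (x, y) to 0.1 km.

(73.7, 110.9)

Circle about each station: (x − 135.4)² + (y + 16.3)² = 141.37²; (x − 150.1)² + (y + 150.9)² = 272.72²; (x + 152.0)² + (y − 129.2)² = 226.44².
Subtracting the HUMO equation from the TON and GSC equations removes the quadratic terms:
29.4 x − 269.2 y = -27688.75
-574.8 x + 291.0 y = -10091.81
Solving the 2×2 system: x ≈ 73.7, y ≈ 110.9 km.
Check against HUMO (with the unrounded x, y): √((x − 135.4)²+(y + 16.3)²) = 141.38 ≈ 141.37 km. ✓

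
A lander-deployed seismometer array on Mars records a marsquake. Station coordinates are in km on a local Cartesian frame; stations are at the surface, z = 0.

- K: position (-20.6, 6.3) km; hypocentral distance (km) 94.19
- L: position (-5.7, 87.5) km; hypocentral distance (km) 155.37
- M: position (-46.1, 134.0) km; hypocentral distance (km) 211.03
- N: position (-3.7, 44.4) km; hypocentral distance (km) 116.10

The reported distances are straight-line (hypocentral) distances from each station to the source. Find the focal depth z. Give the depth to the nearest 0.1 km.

Each station gives a sphere (x−x_i)² + (y−y_i)² + z² = d_i² (stations at z=0).
Subtracting the K sphere from L and M: z² cancels, leaving linear equations in x and y:
29.8 x + 162.4 y = -8043.39
-51.0 x + 255.4 y = -16044.74
Solving: x ≈ 34.693, y ≈ -55.894 km (keep extra digits for the depth step; rounded: 34.7, -55.9).
Then from the K sphere: z² = 94.19² − (x + 20.6)² − (y − 6.3)² with x = 34.693, y = -55.894, so z ≈ 44.117 ≈ 44.1 km.

depth ≈ 44.1 km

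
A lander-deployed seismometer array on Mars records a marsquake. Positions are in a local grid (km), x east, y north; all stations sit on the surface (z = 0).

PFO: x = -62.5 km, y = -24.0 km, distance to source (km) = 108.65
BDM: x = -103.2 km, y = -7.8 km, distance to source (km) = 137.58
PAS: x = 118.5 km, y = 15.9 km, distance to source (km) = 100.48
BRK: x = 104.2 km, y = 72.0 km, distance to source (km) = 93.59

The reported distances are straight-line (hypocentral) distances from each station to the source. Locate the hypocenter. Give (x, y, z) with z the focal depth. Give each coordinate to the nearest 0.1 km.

x ≈ 24.4 km, y ≈ 33.7 km, depth ≈ 30.4 km

Each station gives a sphere (x−x_i)² + (y−y_i)² + z² = d_i² (stations at z=0).
Subtracting the PFO sphere from BDM and PAS: z² cancels, leaving linear equations in x and y:
-81.4 x + 32.4 y = -894.60
362.0 x + 79.8 y = 11521.40
Solving: x ≈ 24.400, y ≈ 33.691 km (keep extra digits for the depth step; rounded: 24.4, 33.7).
Then from the PFO sphere: z² = 108.65² − (x + 62.5)² − (y + 24.0)² with x = 24.400, y = 33.691, so z ≈ 30.413 ≈ 30.4 km.
Check against BRK (with the unrounded solution): distance 93.60 ≈ 93.59 km. ✓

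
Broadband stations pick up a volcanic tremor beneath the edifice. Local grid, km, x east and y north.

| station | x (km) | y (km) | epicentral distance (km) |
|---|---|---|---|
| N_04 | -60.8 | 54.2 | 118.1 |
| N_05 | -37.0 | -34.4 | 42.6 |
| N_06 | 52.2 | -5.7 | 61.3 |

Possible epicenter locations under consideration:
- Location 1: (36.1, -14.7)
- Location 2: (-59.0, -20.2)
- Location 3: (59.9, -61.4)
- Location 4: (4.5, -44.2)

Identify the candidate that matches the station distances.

For each candidate, compare |candidate − station| to the reported distance:
Location 1: residuals N_04 0.8, N_05 33.1, N_06 42.9 → max 42.9 km
Location 2: residuals N_04 43.7, N_05 16.4, N_06 50.8 → max 50.8 km
Location 3: residuals N_04 49.0, N_05 58.0, N_06 5.1 → max 58.0 km
Location 4: residuals N_04 0.0, N_05 0.0, N_06 0.0 → max 0.0 km
Only Location 4 has all residuals ≈ 0.

Location 4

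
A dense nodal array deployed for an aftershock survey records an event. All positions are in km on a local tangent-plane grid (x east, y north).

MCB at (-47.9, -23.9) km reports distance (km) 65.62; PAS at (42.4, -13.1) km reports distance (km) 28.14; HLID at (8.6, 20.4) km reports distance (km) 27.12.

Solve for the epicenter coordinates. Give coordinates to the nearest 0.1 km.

x ≈ 15.2 km, y ≈ -5.9 km

Circle about each station: (x + 47.9)² + (y + 23.9)² = 65.62²; (x − 42.4)² + (y + 13.1)² = 28.14²; (x − 8.6)² + (y − 20.4)² = 27.12².
Subtracting the MCB equation from the PAS and HLID equations removes the quadratic terms:
180.6 x + 21.6 y = 2617.87
113.0 x + 88.6 y = 1194.99
Solving the 2×2 system: x ≈ 15.2, y ≈ -5.9 km.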